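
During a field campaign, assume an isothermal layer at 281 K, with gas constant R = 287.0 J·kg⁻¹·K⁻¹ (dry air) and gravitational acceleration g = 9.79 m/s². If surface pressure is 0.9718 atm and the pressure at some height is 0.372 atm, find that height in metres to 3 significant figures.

z ≈ 7910 m

Scale height: H = RT/g = 287.0 × 281 / 9.79 = 8237.7 m.
Invert the barometric formula: z = H ln(P₀/P).
P₀/P = 0.9718/0.372 = 2.6124; ln(2.6124) = 0.96027.
z = 8237.7 × 0.96027 = 7910.4 m.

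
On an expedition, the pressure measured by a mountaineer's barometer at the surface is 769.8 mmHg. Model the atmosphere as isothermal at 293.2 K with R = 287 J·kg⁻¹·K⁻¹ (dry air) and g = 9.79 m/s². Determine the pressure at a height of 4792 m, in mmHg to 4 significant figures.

P ≈ 440.8 mmHg

Scale height: H = RT/g = 287 × 293.2 / 9.79 = 8595.3 m.
Barometric formula: P = P₀ exp(−z/H).
z/H = 4792.0/8595.3 = 0.55751; exp(−0.55751) = 0.57263.
P = 769.8 × 0.57263 = 440.81 mmHg.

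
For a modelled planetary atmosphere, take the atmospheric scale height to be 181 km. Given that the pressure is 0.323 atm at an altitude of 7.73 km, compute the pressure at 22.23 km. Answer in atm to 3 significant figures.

P ≈ 0.298 atm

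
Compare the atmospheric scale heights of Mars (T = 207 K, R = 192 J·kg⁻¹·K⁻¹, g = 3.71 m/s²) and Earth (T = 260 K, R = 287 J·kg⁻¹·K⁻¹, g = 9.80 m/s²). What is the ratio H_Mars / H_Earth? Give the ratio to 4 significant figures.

H_Mars/H_Earth ≈ 1.407

H = RT/g for each body.
H_Mars = 192 × 207 / 3.71 = 10713 m.
H_Earth = 287 × 260 / 9.80 = 7614.3 m.
H_Mars/H_Earth = 10713/7614.3 = 1.4070.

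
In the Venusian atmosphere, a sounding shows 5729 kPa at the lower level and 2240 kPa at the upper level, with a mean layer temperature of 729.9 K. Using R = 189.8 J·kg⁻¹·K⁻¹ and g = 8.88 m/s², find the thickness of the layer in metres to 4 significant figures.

Hypsometric equation: Δz = (R T̄/g) ln(P₁/P₂).
R T̄/g = 189.8 × 729.9 / 8.88 = 15601 m.
ln(5729/2240) = ln(2.5576) = 0.93907.
Δz = 15601 × 0.93907 = 14650 m.

Δz ≈ 14650 m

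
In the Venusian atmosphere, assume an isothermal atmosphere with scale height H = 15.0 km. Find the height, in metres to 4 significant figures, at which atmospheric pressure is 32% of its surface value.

Set P/P₀ = exp(−z/H) = 0.32, so z = −H ln(0.32).
−ln(0.32) = 1.1394; z = 15000 × 1.1394 = 17091 m.

z ≈ 17090 m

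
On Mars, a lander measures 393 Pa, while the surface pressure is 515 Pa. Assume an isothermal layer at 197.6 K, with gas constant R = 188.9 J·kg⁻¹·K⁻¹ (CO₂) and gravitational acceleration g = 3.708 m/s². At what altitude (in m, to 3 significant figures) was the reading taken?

Scale height: H = RT/g = 188.9 × 197.6 / 3.708 = 10067 m.
Invert the barometric formula: z = H ln(P₀/P).
P₀/P = 515/393 = 1.3104; ln(1.3104) = 0.27033.
z = 10067 × 0.27033 = 2721.4 m.

z ≈ 2720 m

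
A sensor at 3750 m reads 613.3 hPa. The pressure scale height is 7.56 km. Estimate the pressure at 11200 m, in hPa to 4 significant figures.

Between two levels, P₂ = P₁ exp(−Δz/H) with Δz = z₂ − z₁.
Δz = 11200 − 3750.0 = 7450.0 m; Δz/H = 7450.0/7560.0 = 0.98545.
P₂ = 613.3 × exp(−0.98545) = 613.3 × 0.37327 = 228.93 hPa.

P ≈ 228.9 hPa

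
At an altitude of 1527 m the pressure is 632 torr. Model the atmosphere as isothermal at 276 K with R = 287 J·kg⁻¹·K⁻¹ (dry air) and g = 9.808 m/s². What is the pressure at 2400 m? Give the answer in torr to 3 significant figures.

Scale height: H = RT/g = 287 × 276 / 9.808 = 8076.3 m.
Between two levels, P₂ = P₁ exp(−Δz/H) with Δz = z₂ − z₁.
Δz = 2400.0 − 1527.0 = 873.00 m; Δz/H = 873.00/8076.3 = 0.10809.
P₂ = 632 × exp(−0.10809) = 632 × 0.89755 = 567.25 torr.

P ≈ 567 torr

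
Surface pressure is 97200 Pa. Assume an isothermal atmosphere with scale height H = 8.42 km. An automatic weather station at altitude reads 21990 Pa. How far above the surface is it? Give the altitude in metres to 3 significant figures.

z ≈ 12500 m

Invert the barometric formula: z = H ln(P₀/P).
P₀/P = 97200/21990 = 4.4202; ln(4.4202) = 1.4862.
z = 8420.0 × 1.4862 = 12514 m.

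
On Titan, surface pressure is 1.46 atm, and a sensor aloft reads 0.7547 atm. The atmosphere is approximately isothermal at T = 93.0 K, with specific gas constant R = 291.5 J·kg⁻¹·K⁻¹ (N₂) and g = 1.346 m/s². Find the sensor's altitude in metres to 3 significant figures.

z ≈ 13300 m

Scale height: H = RT/g = 291.5 × 93.0 / 1.346 = 20141 m.
Invert the barometric formula: z = H ln(P₀/P).
P₀/P = 1.46/0.7547 = 1.9345; ln(1.9345) = 0.65985.
z = 20141 × 0.65985 = 13290 m.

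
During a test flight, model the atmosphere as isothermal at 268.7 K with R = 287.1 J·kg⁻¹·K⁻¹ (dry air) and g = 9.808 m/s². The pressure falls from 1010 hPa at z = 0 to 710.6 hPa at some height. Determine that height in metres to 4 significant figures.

z ≈ 2765 m

Scale height: H = RT/g = 287.1 × 268.7 / 9.808 = 7865.4 m.
Invert the barometric formula: z = H ln(P₀/P).
P₀/P = 1010/710.6 = 1.4213; ln(1.4213) = 0.35157.
z = 7865.4 × 0.35157 = 2765.2 m.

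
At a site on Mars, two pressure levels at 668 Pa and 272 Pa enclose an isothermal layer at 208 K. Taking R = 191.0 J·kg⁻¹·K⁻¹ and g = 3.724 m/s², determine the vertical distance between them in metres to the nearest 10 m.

Hypsometric equation: Δz = (R T̄/g) ln(P₁/P₂).
R T̄/g = 191.0 × 208 / 3.724 = 10668 m.
ln(668/272) = ln(2.4559) = 0.89849.
Δz = 10668 × 0.89849 = 9585.1 m.

Δz ≈ 9590 m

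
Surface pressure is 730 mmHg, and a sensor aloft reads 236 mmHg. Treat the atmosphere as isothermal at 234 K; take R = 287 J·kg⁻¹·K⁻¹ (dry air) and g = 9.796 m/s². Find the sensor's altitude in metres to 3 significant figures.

z ≈ 7740 m

Scale height: H = RT/g = 287 × 234 / 9.796 = 6855.7 m.
Invert the barometric formula: z = H ln(P₀/P).
P₀/P = 730/236 = 3.0932; ln(3.0932) = 1.1292.
z = 6855.7 × 1.1292 = 7741.5 m.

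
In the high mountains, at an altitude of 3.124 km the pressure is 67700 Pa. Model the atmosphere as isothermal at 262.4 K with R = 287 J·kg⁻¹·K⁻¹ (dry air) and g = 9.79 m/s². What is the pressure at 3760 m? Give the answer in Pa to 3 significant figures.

P ≈ 62300 Pa

Scale height: H = RT/g = 287 × 262.4 / 9.79 = 7692.4 m.
Between two levels, P₂ = P₁ exp(−Δz/H) with Δz = z₂ − z₁.
Δz = 3760.0 − 3124.0 = 636.00 m; Δz/H = 636.00/7692.4 = 0.082679.
P₂ = 67700 × exp(−0.082679) = 67700 × 0.92065 = 62328 Pa.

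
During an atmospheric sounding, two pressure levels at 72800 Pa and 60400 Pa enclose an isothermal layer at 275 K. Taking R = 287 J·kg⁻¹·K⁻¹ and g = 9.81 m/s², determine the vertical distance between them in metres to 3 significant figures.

Δz ≈ 1500 m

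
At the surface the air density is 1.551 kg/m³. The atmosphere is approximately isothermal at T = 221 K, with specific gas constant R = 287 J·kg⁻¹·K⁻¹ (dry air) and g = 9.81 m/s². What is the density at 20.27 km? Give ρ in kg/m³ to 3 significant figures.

Scale height: H = RT/g = 287 × 221 / 9.81 = 6465.5 m.
In an isothermal atmosphere, density decays like pressure: ρ = ρ₀ exp(−z/H).
z/H = 20270/6465.5 = 3.1351; exp(−3.1351) = 0.043495.
ρ = 1.551 × 0.043495 = 0.067461 kg/m³.

ρ ≈ 0.0675 kg/m³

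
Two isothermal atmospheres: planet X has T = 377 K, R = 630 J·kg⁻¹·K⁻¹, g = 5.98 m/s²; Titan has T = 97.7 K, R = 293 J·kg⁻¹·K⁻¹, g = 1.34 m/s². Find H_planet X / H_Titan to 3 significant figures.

H_planet X/H_Titan ≈ 1.86

H = RT/g for each body.
H_planet X = 630 × 377 / 5.98 = 39717 m.
H_Titan = 293 × 97.7 / 1.34 = 21363 m.
H_planet X/H_Titan = 39717/21363 = 1.8591.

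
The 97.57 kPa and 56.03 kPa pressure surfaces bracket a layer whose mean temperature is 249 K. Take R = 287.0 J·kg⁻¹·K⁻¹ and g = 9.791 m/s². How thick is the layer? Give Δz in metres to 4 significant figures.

Δz ≈ 4049 m

Hypsometric equation: Δz = (R T̄/g) ln(P₁/P₂).
R T̄/g = 287.0 × 249 / 9.791 = 7298.8 m.
ln(97.57/56.03) = ln(1.7414) = 0.55469.
Δz = 7298.8 × 0.55469 = 4048.6 m.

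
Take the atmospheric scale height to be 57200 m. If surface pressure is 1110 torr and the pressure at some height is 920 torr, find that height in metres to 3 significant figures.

z ≈ 10700 m

Invert the barometric formula: z = H ln(P₀/P).
P₀/P = 1110/920 = 1.2065; ln(1.2065) = 0.18772.
z = 57200 × 0.18772 = 10738 m.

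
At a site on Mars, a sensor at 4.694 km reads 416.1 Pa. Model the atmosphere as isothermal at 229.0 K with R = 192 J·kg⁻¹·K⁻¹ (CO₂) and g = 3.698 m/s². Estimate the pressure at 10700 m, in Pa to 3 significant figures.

Scale height: H = RT/g = 192 × 229.0 / 3.698 = 11890 m.
Between two levels, P₂ = P₁ exp(−Δz/H) with Δz = z₂ − z₁.
Δz = 10700 − 4694.0 = 6006.0 m; Δz/H = 6006.0/11890 = 0.50513.
P₂ = 416.1 × exp(−0.50513) = 416.1 × 0.60343 = 251.09 Pa.

P ≈ 251 Pa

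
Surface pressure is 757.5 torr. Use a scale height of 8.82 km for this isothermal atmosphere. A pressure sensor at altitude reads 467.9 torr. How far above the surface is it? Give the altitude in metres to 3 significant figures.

z ≈ 4250 m

Invert the barometric formula: z = H ln(P₀/P).
P₀/P = 757.5/467.9 = 1.6189; ln(1.6189) = 0.48175.
z = 8820.0 × 0.48175 = 4249.0 m.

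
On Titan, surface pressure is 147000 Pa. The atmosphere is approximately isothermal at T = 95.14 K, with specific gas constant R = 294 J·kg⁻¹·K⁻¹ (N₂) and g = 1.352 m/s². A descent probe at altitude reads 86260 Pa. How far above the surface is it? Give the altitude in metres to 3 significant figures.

Scale height: H = RT/g = 294 × 95.14 / 1.352 = 20689 m.
Invert the barometric formula: z = H ln(P₀/P).
P₀/P = 147000/86260 = 1.7042; ln(1.7042) = 0.53310.
z = 20689 × 0.53310 = 11029 m.

z ≈ 11000 m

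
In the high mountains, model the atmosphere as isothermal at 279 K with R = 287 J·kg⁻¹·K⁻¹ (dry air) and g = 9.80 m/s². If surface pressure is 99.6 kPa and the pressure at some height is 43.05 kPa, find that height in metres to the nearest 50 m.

Scale height: H = RT/g = 287 × 279 / 9.80 = 8170.7 m.
Invert the barometric formula: z = H ln(P₀/P).
P₀/P = 99.6/43.05 = 2.3136; ln(2.3136) = 0.83880.
z = 8170.7 × 0.83880 = 6853.6 m.

z ≈ 6850 m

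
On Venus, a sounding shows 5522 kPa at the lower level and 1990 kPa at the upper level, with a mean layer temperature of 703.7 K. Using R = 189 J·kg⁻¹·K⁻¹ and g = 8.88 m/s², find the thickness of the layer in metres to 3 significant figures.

Hypsometric equation: Δz = (R T̄/g) ln(P₁/P₂).
R T̄/g = 189 × 703.7 / 8.88 = 14977 m.
ln(5522/1990) = ln(2.7749) = 1.0206.
Δz = 14977 × 1.0206 = 15286 m.

Δz ≈ 15300 m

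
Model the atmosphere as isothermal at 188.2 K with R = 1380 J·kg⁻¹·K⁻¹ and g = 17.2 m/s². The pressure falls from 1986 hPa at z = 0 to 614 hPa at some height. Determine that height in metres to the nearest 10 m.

Scale height: H = RT/g = 1380 × 188.2 / 17.2 = 15100 m.
Invert the barometric formula: z = H ln(P₀/P).
P₀/P = 1986/614 = 3.2345; ln(3.2345) = 1.1739.
z = 15100 × 1.1739 = 17726 m.

z ≈ 17730 m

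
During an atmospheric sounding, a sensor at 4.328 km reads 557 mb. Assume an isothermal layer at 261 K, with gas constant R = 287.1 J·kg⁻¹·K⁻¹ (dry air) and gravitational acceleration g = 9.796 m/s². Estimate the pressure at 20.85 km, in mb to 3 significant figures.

P ≈ 64.2 mb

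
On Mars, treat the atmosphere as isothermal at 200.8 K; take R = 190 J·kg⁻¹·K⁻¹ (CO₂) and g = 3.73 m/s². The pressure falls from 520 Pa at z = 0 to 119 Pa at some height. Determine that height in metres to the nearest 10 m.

Scale height: H = RT/g = 190 × 200.8 / 3.73 = 10228 m.
Invert the barometric formula: z = H ln(P₀/P).
P₀/P = 520/119 = 4.3697; ln(4.3697) = 1.4747.
z = 10228 × 1.4747 = 15083 m.

z ≈ 15080 m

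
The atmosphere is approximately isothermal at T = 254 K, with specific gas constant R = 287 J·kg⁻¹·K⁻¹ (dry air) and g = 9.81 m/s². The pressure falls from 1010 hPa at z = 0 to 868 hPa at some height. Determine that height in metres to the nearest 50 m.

z ≈ 1150 m

Scale height: H = RT/g = 287 × 254 / 9.81 = 7431.0 m.
Invert the barometric formula: z = H ln(P₀/P).
P₀/P = 1010/868 = 1.1636; ln(1.1636) = 0.15152.
z = 7431.0 × 0.15152 = 1125.9 m.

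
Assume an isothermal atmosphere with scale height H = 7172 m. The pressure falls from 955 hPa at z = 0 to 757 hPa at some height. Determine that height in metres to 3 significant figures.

Invert the barometric formula: z = H ln(P₀/P).
P₀/P = 955/757 = 1.2616; ln(1.2616) = 0.23238.
z = 7172.0 × 0.23238 = 1666.6 m.

z ≈ 1670 m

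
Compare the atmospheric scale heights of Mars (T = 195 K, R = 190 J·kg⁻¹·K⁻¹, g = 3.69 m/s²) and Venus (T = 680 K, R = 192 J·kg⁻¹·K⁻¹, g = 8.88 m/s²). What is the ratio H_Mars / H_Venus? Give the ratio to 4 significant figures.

H_Mars/H_Venus ≈ 0.6829

H = RT/g for each body.
H_Mars = 190 × 195 / 3.69 = 10041 m.
H_Venus = 192 × 680 / 8.88 = 14703 m.
H_Mars/H_Venus = 10041/14703 = 0.68292.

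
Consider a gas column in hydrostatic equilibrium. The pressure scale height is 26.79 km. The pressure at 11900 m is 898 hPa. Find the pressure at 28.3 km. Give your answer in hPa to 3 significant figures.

P ≈ 487 hPa

Between two levels, P₂ = P₁ exp(−Δz/H) with Δz = z₂ − z₁.
Δz = 28300 − 11900 = 16400 m; Δz/H = 16400/26790 = 0.61217.
P₂ = 898 × exp(−0.61217) = 898 × 0.54217 = 486.87 hPa.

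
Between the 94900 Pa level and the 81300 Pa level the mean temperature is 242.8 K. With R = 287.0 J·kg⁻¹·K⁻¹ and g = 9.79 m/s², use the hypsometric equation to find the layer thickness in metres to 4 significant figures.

Hypsometric equation: Δz = (R T̄/g) ln(P₁/P₂).
R T̄/g = 287.0 × 242.8 / 9.79 = 7117.8 m.
ln(94900/81300) = ln(1.1673) = 0.15469.
Δz = 7117.8 × 0.15469 = 1101.1 m.

Δz ≈ 1101 m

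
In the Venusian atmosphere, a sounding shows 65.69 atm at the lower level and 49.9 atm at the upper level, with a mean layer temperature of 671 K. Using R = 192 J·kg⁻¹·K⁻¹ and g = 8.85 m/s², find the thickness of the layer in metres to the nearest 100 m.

Δz ≈ 4000 m

Hypsometric equation: Δz = (R T̄/g) ln(P₁/P₂).
R T̄/g = 192 × 671 / 8.85 = 14557 m.
ln(65.69/49.9) = ln(1.3164) = 0.27490.
Δz = 14557 × 0.27490 = 4001.7 m.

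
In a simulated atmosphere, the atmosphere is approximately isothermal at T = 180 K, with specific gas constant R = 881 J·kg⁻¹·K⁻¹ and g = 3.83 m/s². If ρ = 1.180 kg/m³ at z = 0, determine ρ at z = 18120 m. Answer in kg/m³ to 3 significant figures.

Scale height: H = RT/g = 881 × 180 / 3.83 = 41405 m.
In an isothermal atmosphere, density decays like pressure: ρ = ρ₀ exp(−z/H).
z/H = 18120/41405 = 0.43763; exp(−0.43763) = 0.64556.
ρ = 1.180 × 0.64556 = 0.76176 kg/m³.

ρ ≈ 0.762 kg/m³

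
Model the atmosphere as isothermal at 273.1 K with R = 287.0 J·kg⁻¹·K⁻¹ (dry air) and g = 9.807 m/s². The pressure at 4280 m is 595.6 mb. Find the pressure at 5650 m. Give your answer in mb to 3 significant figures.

Scale height: H = RT/g = 287.0 × 273.1 / 9.807 = 7992.2 m.
Between two levels, P₂ = P₁ exp(−Δz/H) with Δz = z₂ − z₁.
Δz = 5650.0 − 4280.0 = 1370.0 m; Δz/H = 1370.0/7992.2 = 0.17142.
P₂ = 595.6 × exp(−0.17142) = 595.6 × 0.84247 = 501.78 mb.

P ≈ 502 mb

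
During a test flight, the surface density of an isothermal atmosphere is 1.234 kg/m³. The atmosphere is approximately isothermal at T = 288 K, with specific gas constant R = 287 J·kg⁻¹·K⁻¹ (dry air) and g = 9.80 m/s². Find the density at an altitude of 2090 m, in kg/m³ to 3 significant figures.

ρ ≈ 0.963 kg/m³

Scale height: H = RT/g = 287 × 288 / 9.80 = 8434.3 m.
In an isothermal atmosphere, density decays like pressure: ρ = ρ₀ exp(−z/H).
z/H = 2090.0/8434.3 = 0.24780; exp(−0.24780) = 0.78052.
ρ = 1.234 × 0.78052 = 0.96316 kg/m³.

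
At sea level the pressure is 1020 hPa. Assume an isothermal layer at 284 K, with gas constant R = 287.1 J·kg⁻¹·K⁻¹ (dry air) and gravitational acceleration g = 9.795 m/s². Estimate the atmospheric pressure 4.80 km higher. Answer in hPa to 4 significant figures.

P ≈ 573.0 hPa

Scale height: H = RT/g = 287.1 × 284 / 9.795 = 8324.3 m.
Barometric formula: P = P₀ exp(−z/H).
z/H = 4800.0/8324.3 = 0.57663; exp(−0.57663) = 0.56179.
P = 1020 × 0.56179 = 573.03 hPa.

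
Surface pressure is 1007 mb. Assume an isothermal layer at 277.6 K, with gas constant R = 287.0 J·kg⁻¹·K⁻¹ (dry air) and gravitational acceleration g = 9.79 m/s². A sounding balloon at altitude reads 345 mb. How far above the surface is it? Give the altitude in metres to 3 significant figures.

z ≈ 8720 m

Scale height: H = RT/g = 287.0 × 277.6 / 9.79 = 8138.0 m.
Invert the barometric formula: z = H ln(P₀/P).
P₀/P = 1007/345 = 2.9188; ln(2.9188) = 1.0712.
z = 8138.0 × 1.0712 = 8717.4 m.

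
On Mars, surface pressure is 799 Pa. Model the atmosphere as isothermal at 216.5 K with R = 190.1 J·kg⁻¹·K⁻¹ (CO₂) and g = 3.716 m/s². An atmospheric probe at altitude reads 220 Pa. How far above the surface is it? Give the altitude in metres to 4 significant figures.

Scale height: H = RT/g = 190.1 × 216.5 / 3.716 = 11076 m.
Invert the barometric formula: z = H ln(P₀/P).
P₀/P = 799/220 = 3.6318; ln(3.6318) = 1.2897.
z = 11076 × 1.2897 = 14285 m.

z ≈ 14280 m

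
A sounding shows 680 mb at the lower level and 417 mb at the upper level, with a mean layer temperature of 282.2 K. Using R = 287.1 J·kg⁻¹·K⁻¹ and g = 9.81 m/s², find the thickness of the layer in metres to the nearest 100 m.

Δz ≈ 4000 m

Hypsometric equation: Δz = (R T̄/g) ln(P₁/P₂).
R T̄/g = 287.1 × 282.2 / 9.81 = 8258.9 m.
ln(680/417) = ln(1.6307) = 0.48901.
Δz = 8258.9 × 0.48901 = 4038.7 m.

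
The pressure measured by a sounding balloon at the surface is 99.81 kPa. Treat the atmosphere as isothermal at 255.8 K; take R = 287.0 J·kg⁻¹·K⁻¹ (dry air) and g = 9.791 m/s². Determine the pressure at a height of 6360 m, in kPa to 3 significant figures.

P ≈ 42.7 kPa

Scale height: H = RT/g = 287.0 × 255.8 / 9.791 = 7498.2 m.
Barometric formula: P = P₀ exp(−z/H).
z/H = 6360.0/7498.2 = 0.84820; exp(−0.84820) = 0.42818.
P = 99.81 × 0.42818 = 42.737 kPa.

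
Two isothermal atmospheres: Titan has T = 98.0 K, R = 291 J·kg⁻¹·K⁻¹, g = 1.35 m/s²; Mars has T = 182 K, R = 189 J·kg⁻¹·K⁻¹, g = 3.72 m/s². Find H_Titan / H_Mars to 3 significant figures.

H = RT/g for each body.
H_Titan = 291 × 98.0 / 1.35 = 21124 m.
H_Mars = 189 × 182 / 3.72 = 9246.8 m.
H_Titan/H_Mars = 21124/9246.8 = 2.2845.

H_Titan/H_Mars ≈ 2.28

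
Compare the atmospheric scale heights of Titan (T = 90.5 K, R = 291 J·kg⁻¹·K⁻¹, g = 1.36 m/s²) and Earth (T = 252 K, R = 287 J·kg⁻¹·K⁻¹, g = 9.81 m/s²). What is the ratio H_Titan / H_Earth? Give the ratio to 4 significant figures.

H_Titan/H_Earth ≈ 2.627

H = RT/g for each body.
H_Titan = 291 × 90.5 / 1.36 = 19364 m.
H_Earth = 287 × 252 / 9.81 = 7372.5 m.
H_Titan/H_Earth = 19364/7372.5 = 2.6265.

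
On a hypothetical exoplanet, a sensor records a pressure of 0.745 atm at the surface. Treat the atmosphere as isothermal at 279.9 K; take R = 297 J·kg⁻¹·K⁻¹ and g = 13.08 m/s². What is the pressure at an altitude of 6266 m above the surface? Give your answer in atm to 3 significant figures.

Scale height: H = RT/g = 297 × 279.9 / 13.08 = 6355.5 m.
Barometric formula: P = P₀ exp(−z/H).
z/H = 6266.0/6355.5 = 0.98592; exp(−0.98592) = 0.37310.
P = 0.745 × 0.37310 = 0.27796 atm.

P ≈ 0.278 atm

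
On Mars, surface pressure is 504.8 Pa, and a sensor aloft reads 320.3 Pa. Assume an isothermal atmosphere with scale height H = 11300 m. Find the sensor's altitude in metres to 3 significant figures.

z ≈ 5140 m

Invert the barometric formula: z = H ln(P₀/P).
P₀/P = 504.8/320.3 = 1.5760; ln(1.5760) = 0.45489.
z = 11300 × 0.45489 = 5140.3 m.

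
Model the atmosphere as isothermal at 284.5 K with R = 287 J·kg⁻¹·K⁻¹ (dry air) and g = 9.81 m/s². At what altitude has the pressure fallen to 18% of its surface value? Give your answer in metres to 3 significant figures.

z ≈ 14300 m

Scale height: H = RT/g = 287 × 284.5 / 9.81 = 8323.3 m.
Set P/P₀ = exp(−z/H) = 0.18, so z = −H ln(0.18).
−ln(0.18) = 1.7148; z = 8323.3 × 1.7148 = 14273 m.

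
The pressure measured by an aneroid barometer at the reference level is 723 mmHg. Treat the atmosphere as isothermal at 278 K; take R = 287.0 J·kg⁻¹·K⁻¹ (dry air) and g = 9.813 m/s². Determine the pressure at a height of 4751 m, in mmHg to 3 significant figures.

P ≈ 403 mmHg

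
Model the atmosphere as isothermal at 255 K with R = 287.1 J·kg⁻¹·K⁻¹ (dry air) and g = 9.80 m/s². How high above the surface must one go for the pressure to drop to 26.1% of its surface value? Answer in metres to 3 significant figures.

Scale height: H = RT/g = 287.1 × 255 / 9.80 = 7470.5 m.
Set P/P₀ = exp(−z/H) = 0.261, so z = −H ln(0.261).
−ln(0.261) = 1.3432; z = 7470.5 × 1.3432 = 10034 m.

z ≈ 10000 m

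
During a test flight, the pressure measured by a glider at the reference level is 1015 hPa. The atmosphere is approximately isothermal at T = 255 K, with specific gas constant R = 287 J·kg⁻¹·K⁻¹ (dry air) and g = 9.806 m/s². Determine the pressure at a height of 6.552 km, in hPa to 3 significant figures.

Scale height: H = RT/g = 287 × 255 / 9.806 = 7463.3 m.
Barometric formula: P = P₀ exp(−z/H).
z/H = 6552.0/7463.3 = 0.87790; exp(−0.87790) = 0.41565.
P = 1015 × 0.41565 = 421.88 hPa.

P ≈ 422 hPa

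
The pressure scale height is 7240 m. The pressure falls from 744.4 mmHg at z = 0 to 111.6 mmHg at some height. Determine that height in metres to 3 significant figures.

z ≈ 13700 m

Invert the barometric formula: z = H ln(P₀/P).
P₀/P = 744.4/111.6 = 6.6703; ln(6.6703) = 1.8977.
z = 7240.0 × 1.8977 = 13739 m.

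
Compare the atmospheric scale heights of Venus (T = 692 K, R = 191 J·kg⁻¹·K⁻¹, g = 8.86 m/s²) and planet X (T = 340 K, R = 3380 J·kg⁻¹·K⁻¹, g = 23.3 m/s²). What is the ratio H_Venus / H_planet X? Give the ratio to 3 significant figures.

H = RT/g for each body.
H_Venus = 191 × 692 / 8.86 = 14918 m.
H_planet X = 3380 × 340 / 23.3 = 49322 m.
H_Venus/H_planet X = 14918/49322 = 0.30246.

H_Venus/H_planet X ≈ 0.302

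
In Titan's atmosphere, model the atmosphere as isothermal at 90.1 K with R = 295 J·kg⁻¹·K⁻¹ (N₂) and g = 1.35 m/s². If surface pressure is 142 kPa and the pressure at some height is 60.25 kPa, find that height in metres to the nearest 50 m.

z ≈ 16900 m

Scale height: H = RT/g = 295 × 90.1 / 1.35 = 19689 m.
Invert the barometric formula: z = H ln(P₀/P).
P₀/P = 142/60.25 = 2.3568; ln(2.3568) = 0.85730.
z = 19689 × 0.85730 = 16879 m.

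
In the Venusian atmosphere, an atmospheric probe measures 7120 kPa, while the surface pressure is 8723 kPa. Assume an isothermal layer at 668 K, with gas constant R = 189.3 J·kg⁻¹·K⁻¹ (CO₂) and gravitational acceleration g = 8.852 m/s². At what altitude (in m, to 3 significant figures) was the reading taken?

z ≈ 2900 m

Scale height: H = RT/g = 189.3 × 668 / 8.852 = 14285 m.
Invert the barometric formula: z = H ln(P₀/P).
P₀/P = 8723/7120 = 1.2251; ln(1.2251) = 0.20302.
z = 14285 × 0.20302 = 2900.1 m.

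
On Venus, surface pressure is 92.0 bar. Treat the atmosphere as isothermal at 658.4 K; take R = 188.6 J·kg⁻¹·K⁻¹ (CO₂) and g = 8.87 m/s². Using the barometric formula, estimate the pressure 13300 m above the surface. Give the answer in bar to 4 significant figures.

Scale height: H = RT/g = 188.6 × 658.4 / 8.87 = 13999 m.
Barometric formula: P = P₀ exp(−z/H).
z/H = 13300/13999 = 0.95007; exp(−0.95007) = 0.38671.
P = 92.0 × 0.38671 = 35.577 bar.

P ≈ 35.58 bar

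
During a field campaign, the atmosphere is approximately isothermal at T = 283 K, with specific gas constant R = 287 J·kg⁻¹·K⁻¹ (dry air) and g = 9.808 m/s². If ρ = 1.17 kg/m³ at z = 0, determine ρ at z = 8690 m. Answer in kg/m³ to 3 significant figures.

Scale height: H = RT/g = 287 × 283 / 9.808 = 8281.1 m.
In an isothermal atmosphere, density decays like pressure: ρ = ρ₀ exp(−z/H).
z/H = 8690.0/8281.1 = 1.0494; exp(−1.0494) = 0.35015.
ρ = 1.17 × 0.35015 = 0.40968 kg/m³.

ρ ≈ 0.410 kg/m³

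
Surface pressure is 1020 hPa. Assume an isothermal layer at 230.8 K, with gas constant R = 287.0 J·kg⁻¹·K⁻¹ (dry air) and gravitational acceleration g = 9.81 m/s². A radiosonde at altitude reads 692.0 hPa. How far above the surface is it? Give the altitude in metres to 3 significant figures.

z ≈ 2620 m

Scale height: H = RT/g = 287.0 × 230.8 / 9.81 = 6752.3 m.
Invert the barometric formula: z = H ln(P₀/P).
P₀/P = 1020/692.0 = 1.4740; ln(1.4740) = 0.38798.
z = 6752.3 × 0.38798 = 2619.8 m.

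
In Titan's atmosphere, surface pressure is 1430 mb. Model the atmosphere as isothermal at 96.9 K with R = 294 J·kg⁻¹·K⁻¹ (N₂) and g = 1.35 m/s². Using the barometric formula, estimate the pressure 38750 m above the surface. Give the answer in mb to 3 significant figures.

Scale height: H = RT/g = 294 × 96.9 / 1.35 = 21103 m.
Barometric formula: P = P₀ exp(−z/H).
z/H = 38750/21103 = 1.8362; exp(−1.8362) = 0.15942.
P = 1430 × 0.15942 = 227.97 mb.

P ≈ 228 mb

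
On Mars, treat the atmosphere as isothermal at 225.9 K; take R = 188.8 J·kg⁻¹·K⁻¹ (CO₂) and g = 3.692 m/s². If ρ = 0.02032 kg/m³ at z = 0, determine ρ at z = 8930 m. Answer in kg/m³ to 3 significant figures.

Scale height: H = RT/g = 188.8 × 225.9 / 3.692 = 11552 m.
In an isothermal atmosphere, density decays like pressure: ρ = ρ₀ exp(−z/H).
z/H = 8930.0/11552 = 0.77303; exp(−0.77303) = 0.46161.
ρ = 0.02032 × 0.46161 = 0.0093799 kg/m³.

ρ ≈ 0.00938 kg/m³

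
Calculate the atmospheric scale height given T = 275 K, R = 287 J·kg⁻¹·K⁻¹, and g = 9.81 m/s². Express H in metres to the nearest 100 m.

H ≈ 8000 m

The scale height of an isothermal atmosphere is H = RT/g.
H = 287 × 275 / 9.81 = 78925/9.81 = 8045.4 m.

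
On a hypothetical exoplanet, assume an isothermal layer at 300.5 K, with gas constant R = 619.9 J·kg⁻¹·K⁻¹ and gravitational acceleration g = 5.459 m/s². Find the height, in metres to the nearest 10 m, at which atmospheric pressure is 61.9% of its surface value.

Scale height: H = RT/g = 619.9 × 300.5 / 5.459 = 34123 m.
Set P/P₀ = exp(−z/H) = 0.619, so z = −H ln(0.619).
−ln(0.619) = 0.47965; z = 34123 × 0.47965 = 16367 m.

z ≈ 16370 m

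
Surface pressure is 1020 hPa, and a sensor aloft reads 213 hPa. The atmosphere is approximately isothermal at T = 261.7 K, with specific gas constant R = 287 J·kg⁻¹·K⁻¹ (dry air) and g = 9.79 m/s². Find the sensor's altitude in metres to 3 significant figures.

z ≈ 12000 m

Scale height: H = RT/g = 287 × 261.7 / 9.79 = 7671.9 m.
Invert the barometric formula: z = H ln(P₀/P).
P₀/P = 1020/213 = 4.7887; ln(4.7887) = 1.5663.
z = 7671.9 × 1.5663 = 12016 m.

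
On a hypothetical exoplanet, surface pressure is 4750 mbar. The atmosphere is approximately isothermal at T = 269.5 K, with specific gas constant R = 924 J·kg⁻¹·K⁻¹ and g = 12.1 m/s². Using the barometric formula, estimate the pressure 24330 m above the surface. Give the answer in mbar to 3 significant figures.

Scale height: H = RT/g = 924 × 269.5 / 12.1 = 20580 m.
Barometric formula: P = P₀ exp(−z/H).
z/H = 24330/20580 = 1.1822; exp(−1.1822) = 0.30660.
P = 4750 × 0.30660 = 1456.3 mbar.

P ≈ 1460 mbar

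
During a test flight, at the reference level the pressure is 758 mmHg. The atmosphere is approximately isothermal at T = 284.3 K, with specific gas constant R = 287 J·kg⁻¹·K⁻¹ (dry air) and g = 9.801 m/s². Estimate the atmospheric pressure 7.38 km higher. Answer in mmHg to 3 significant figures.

Scale height: H = RT/g = 287 × 284.3 / 9.801 = 8325.1 m.
Barometric formula: P = P₀ exp(−z/H).
z/H = 7380.0/8325.1 = 0.88648; exp(−0.88648) = 0.41210.
P = 758 × 0.41210 = 312.37 mmHg.

P ≈ 312 mmHg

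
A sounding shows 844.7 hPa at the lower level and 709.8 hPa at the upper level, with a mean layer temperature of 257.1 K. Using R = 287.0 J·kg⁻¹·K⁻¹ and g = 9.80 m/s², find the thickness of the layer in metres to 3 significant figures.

Δz ≈ 1310 m

Hypsometric equation: Δz = (R T̄/g) ln(P₁/P₂).
R T̄/g = 287.0 × 257.1 / 9.80 = 7529.4 m.
ln(844.7/709.8) = ln(1.1901) = 0.17404.
Δz = 7529.4 × 0.17404 = 1310.4 m.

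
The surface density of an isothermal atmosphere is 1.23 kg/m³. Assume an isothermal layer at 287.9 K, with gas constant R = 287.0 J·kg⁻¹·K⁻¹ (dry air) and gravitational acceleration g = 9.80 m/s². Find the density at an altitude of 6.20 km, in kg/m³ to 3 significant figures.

ρ ≈ 0.590 kg/m³

Scale height: H = RT/g = 287.0 × 287.9 / 9.80 = 8431.4 m.
In an isothermal atmosphere, density decays like pressure: ρ = ρ₀ exp(−z/H).
z/H = 6200.0/8431.4 = 0.73535; exp(−0.73535) = 0.47934.
ρ = 1.23 × 0.47934 = 0.58959 kg/m³.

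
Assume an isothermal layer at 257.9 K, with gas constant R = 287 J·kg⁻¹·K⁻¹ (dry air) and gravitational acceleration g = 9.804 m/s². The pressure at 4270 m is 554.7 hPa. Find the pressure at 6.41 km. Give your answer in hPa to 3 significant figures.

Scale height: H = RT/g = 287 × 257.9 / 9.804 = 7549.7 m.
Between two levels, P₂ = P₁ exp(−Δz/H) with Δz = z₂ − z₁.
Δz = 6410.0 − 4270.0 = 2140.0 m; Δz/H = 2140.0/7549.7 = 0.28345.
P₂ = 554.7 × exp(−0.28345) = 554.7 × 0.75318 = 417.79 hPa.

P ≈ 418 hPa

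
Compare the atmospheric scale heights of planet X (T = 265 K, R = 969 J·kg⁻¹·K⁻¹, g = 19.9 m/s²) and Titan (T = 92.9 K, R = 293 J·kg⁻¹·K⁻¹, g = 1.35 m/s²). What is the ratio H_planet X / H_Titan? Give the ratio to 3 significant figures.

H = RT/g for each body.
H_planet X = 969 × 265 / 19.9 = 12904 m.
H_Titan = 293 × 92.9 / 1.35 = 20163 m.
H_planet X/H_Titan = 12904/20163 = 0.63998.

H_planet X/H_Titan ≈ 0.640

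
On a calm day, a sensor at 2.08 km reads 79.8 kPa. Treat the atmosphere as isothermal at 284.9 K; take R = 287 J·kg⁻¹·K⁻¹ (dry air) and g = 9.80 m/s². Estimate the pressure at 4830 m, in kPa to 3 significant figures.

P ≈ 57.4 kPa

Scale height: H = RT/g = 287 × 284.9 / 9.80 = 8343.5 m.
Between two levels, P₂ = P₁ exp(−Δz/H) with Δz = z₂ − z₁.
Δz = 4830.0 − 2080.0 = 2750.0 m; Δz/H = 2750.0/8343.5 = 0.32960.
P₂ = 79.8 × exp(−0.32960) = 79.8 × 0.71921 = 57.393 kPa.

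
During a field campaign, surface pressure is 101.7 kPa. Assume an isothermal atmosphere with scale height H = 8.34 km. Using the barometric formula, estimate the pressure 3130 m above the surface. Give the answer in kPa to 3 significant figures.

Barometric formula: P = P₀ exp(−z/H).
z/H = 3130.0/8340.0 = 0.37530; exp(−0.37530) = 0.68708.
P = 101.7 × 0.68708 = 69.876 kPa.

P ≈ 69.9 kPa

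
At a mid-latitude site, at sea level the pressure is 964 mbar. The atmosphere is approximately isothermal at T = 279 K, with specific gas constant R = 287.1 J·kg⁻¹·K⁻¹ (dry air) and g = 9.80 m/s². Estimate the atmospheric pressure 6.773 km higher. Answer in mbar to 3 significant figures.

Scale height: H = RT/g = 287.1 × 279 / 9.80 = 8173.6 m.
Barometric formula: P = P₀ exp(−z/H).
z/H = 6773.0/8173.6 = 0.82864; exp(−0.82864) = 0.43664.
P = 964 × 0.43664 = 420.92 mbar.

P ≈ 421 mbar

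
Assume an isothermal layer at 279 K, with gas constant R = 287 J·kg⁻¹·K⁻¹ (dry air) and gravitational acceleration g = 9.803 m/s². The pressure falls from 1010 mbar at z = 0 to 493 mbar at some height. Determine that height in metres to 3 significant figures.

Scale height: H = RT/g = 287 × 279 / 9.803 = 8168.2 m.
Invert the barometric formula: z = H ln(P₀/P).
P₀/P = 1010/493 = 2.0487; ln(2.0487) = 0.71721.
z = 8168.2 × 0.71721 = 5858.3 m.

z ≈ 5860 m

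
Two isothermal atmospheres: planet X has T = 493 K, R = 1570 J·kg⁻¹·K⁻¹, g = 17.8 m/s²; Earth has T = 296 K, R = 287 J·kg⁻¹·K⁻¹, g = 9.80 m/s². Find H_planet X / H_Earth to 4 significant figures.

H_planet X/H_Earth ≈ 5.016

H = RT/g for each body.
H_planet X = 1570 × 493 / 17.8 = 43484 m.
H_Earth = 287 × 296 / 9.80 = 8668.6 m.
H_planet X/H_Earth = 43484/8668.6 = 5.0163.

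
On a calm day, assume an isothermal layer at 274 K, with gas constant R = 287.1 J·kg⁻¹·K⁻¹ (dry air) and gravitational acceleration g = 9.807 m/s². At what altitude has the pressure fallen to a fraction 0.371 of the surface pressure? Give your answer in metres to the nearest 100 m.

z ≈ 8000 m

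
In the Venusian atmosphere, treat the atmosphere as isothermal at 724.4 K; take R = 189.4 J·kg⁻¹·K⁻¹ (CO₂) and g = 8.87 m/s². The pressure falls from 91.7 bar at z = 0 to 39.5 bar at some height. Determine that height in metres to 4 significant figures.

Scale height: H = RT/g = 189.4 × 724.4 / 8.87 = 15468 m.
Invert the barometric formula: z = H ln(P₀/P).
P₀/P = 91.7/39.5 = 2.3215; ln(2.3215) = 0.84221.
z = 15468 × 0.84221 = 13027 m.

z ≈ 13030 m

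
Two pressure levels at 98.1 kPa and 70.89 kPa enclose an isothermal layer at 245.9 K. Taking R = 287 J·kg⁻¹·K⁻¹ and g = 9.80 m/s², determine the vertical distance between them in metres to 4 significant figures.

Δz ≈ 2339 m

Hypsometric equation: Δz = (R T̄/g) ln(P₁/P₂).
R T̄/g = 287 × 245.9 / 9.80 = 7201.4 m.
ln(98.1/70.89) = ln(1.3838) = 0.32483.
Δz = 7201.4 × 0.32483 = 2339.2 m.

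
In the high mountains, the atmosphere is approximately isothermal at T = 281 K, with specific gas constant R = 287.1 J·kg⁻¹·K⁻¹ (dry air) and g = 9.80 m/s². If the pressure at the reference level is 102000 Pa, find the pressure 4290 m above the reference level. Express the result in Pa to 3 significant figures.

Scale height: H = RT/g = 287.1 × 281 / 9.80 = 8232.2 m.
Barometric formula: P = P₀ exp(−z/H).
z/H = 4290.0/8232.2 = 0.52112; exp(−0.52112) = 0.59386.
P = 102000 × 0.59386 = 60574 Pa.

P ≈ 60600 Pa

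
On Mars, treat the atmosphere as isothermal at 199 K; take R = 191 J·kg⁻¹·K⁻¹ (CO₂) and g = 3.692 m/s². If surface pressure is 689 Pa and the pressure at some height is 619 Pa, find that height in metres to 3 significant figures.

z ≈ 1100 m

Scale height: H = RT/g = 191 × 199 / 3.692 = 10295 m.
Invert the barometric formula: z = H ln(P₀/P).
P₀/P = 689/619 = 1.1131; ln(1.1131) = 0.10715.
z = 10295 × 0.10715 = 1103.1 m.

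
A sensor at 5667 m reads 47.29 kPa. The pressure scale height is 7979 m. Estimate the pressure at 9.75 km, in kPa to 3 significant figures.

P ≈ 28.3 kPa

Between two levels, P₂ = P₁ exp(−Δz/H) with Δz = z₂ − z₁.
Δz = 9750.0 − 5667.0 = 4083.0 m; Δz/H = 4083.0/7979.0 = 0.51172.
P₂ = 47.29 × exp(−0.51172) = 47.29 × 0.59946 = 28.348 kPa.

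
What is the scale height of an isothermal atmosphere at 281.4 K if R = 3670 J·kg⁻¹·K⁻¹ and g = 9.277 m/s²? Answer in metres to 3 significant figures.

H ≈ 111000 m

The scale height of an isothermal atmosphere is H = RT/g.
H = 3670 × 281.4 / 9.277 = 1032700/9.277 = 111320 m.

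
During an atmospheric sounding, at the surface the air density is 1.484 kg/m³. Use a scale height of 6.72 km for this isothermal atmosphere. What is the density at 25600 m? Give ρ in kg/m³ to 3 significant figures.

ρ ≈ 0.0329 kg/m³

In an isothermal atmosphere, density decays like pressure: ρ = ρ₀ exp(−z/H).
z/H = 25600/6720.0 = 3.8095; exp(−3.8095) = 0.022159.
ρ = 1.484 × 0.022159 = 0.032884 kg/m³.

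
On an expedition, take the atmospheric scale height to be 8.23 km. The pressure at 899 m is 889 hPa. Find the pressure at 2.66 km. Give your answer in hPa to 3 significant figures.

Between two levels, P₂ = P₁ exp(−Δz/H) with Δz = z₂ − z₁.
Δz = 2660.0 − 899.00 = 1761.0 m; Δz/H = 1761.0/8230.0 = 0.21397.
P₂ = 889 × exp(−0.21397) = 889 × 0.80737 = 717.75 hPa.

P ≈ 718 hPa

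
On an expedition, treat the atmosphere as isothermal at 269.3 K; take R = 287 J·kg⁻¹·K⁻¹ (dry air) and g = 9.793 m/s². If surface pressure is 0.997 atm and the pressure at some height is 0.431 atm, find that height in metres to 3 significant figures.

Scale height: H = RT/g = 287 × 269.3 / 9.793 = 7892.3 m.
Invert the barometric formula: z = H ln(P₀/P).
P₀/P = 0.997/0.431 = 2.3132; ln(2.3132) = 0.83863.
z = 7892.3 × 0.83863 = 6618.7 m.

z ≈ 6620 m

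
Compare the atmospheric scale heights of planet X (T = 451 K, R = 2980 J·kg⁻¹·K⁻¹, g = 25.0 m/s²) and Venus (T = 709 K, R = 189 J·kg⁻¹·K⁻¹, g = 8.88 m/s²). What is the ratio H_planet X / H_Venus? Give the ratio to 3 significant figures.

H = RT/g for each body.
H_planet X = 2980 × 451 / 25.0 = 53759 m.
H_Venus = 189 × 709 / 8.88 = 15090 m.
H_planet X/H_Venus = 53759/15090 = 3.5626.

H_planet X/H_Venus ≈ 3.56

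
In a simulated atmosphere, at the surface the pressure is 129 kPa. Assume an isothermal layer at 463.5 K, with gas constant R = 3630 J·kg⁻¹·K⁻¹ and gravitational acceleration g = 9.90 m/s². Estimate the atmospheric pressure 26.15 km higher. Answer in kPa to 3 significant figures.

Scale height: H = RT/g = 3630 × 463.5 / 9.90 = 169950 m.
Barometric formula: P = P₀ exp(−z/H).
z/H = 26150/169950 = 0.15387; exp(−0.15387) = 0.85738.
P = 129 × 0.85738 = 110.60 kPa.

P ≈ 111 kPa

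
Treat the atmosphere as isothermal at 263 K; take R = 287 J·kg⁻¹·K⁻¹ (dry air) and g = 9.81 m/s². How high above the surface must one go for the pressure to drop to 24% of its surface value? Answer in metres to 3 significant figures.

z ≈ 11000 m

Scale height: H = RT/g = 287 × 263 / 9.81 = 7694.3 m.
Set P/P₀ = exp(−z/H) = 0.24, so z = −H ln(0.24).
−ln(0.24) = 1.4271; z = 7694.3 × 1.4271 = 10981 m.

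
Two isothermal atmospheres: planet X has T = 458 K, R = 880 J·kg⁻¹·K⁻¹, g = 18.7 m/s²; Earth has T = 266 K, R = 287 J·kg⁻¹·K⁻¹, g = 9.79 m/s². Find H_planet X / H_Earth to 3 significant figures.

H = RT/g for each body.
H_planet X = 880 × 458 / 18.7 = 21553 m.
H_Earth = 287 × 266 / 9.79 = 7798.0 m.
H_planet X/H_Earth = 21553/7798.0 = 2.7639.

H_planet X/H_Earth ≈ 2.76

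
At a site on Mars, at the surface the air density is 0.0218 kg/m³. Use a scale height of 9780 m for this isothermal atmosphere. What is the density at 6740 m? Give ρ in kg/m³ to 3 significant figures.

In an isothermal atmosphere, density decays like pressure: ρ = ρ₀ exp(−z/H).
z/H = 6740.0/9780.0 = 0.68916; exp(−0.68916) = 0.50200.
ρ = 0.0218 × 0.50200 = 0.010944 kg/m³.

ρ ≈ 0.0109 kg/m³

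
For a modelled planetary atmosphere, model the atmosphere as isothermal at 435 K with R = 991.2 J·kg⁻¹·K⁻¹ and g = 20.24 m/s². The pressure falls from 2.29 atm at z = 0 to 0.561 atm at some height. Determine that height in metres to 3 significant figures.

Scale height: H = RT/g = 991.2 × 435 / 20.24 = 21303 m.
Invert the barometric formula: z = H ln(P₀/P).
P₀/P = 2.29/0.561 = 4.0820; ln(4.0820) = 1.4066.
z = 21303 × 1.4066 = 29965 m.

z ≈ 30000 m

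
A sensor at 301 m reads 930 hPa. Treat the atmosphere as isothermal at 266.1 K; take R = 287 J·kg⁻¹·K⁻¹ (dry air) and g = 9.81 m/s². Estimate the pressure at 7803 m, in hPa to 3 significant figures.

Scale height: H = RT/g = 287 × 266.1 / 9.81 = 7785.0 m.
Between two levels, P₂ = P₁ exp(−Δz/H) with Δz = z₂ − z₁.
Δz = 7803.0 − 301.00 = 7502.0 m; Δz/H = 7502.0/7785.0 = 0.96365.
P₂ = 930 × exp(−0.96365) = 930 × 0.38150 = 354.80 hPa.

P ≈ 355 hPa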